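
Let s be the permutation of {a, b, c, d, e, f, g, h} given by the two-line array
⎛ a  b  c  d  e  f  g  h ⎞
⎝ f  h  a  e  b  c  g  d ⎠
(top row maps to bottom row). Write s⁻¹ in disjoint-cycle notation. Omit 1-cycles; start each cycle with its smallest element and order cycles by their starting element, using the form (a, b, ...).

The cycle decomposition of s is (a, f, c)(b, h, d, e).
Reversing each cycle (and rotating so the smallest element leads) gives s⁻¹ = (a, c, f)(b, e, d, h).

(a, c, f)(b, e, d, h)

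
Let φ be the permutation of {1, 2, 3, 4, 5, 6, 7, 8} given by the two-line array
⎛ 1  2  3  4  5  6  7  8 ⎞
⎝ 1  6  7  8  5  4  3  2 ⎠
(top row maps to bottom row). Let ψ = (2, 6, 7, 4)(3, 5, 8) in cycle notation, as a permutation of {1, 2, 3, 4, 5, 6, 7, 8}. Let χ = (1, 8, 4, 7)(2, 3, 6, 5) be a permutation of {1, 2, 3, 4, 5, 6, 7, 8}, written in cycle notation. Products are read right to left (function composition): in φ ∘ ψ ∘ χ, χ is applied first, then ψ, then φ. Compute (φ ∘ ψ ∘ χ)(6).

2

Apply the permutations in order: χ(6) = 5, then ψ(5) = 8, then φ(8) = 2. So (φ ∘ ψ ∘ χ)(6) = 2.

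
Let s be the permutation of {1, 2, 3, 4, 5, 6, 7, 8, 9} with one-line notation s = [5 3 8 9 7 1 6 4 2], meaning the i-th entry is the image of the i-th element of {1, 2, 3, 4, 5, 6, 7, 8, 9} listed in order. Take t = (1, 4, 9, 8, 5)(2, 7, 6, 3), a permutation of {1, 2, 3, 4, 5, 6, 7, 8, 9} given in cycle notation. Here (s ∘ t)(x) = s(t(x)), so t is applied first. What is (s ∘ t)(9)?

4

t(9) = 8, then s(8) = 4; composing gives (s ∘ t)(9) = 4.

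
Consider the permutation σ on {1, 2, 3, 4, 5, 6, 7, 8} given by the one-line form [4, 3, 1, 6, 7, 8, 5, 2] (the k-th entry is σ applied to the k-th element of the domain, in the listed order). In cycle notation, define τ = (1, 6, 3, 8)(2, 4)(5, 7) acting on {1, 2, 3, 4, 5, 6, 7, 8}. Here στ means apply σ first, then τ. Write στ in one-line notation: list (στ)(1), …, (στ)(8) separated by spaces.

2 8 6 3 5 1 7 4

(στ)(x) = τ(σ(x)). Computing each image: τ(σ(1)) = τ(4) = 2, τ(σ(2)) = τ(3) = 8, τ(σ(3)) = τ(1) = 6, τ(σ(4)) = τ(6) = 3, τ(σ(5)) = τ(7) = 5, τ(σ(6)) = τ(8) = 1, τ(σ(7)) = τ(5) = 7, τ(σ(8)) = τ(2) = 4.
Hence στ = [2 8 6 3 5 1 7 4].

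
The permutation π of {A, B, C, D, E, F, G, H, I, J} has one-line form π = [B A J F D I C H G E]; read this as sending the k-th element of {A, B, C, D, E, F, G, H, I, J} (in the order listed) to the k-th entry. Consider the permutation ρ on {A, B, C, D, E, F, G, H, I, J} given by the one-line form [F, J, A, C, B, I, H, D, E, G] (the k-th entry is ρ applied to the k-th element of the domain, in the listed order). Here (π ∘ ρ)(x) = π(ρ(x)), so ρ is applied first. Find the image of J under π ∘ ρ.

First apply ρ: ρ(J) = G, then π(G) = C. Thus (π ∘ ρ)(J) = C.

C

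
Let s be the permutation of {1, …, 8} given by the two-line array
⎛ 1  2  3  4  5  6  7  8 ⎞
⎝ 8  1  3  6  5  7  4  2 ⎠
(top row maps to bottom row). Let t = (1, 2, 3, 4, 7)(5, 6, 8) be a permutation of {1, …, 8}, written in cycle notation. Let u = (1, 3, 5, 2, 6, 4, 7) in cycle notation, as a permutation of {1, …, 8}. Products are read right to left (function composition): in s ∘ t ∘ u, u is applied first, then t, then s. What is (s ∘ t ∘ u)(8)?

Chase 8: u(8) = 8; t(8) = 5; s(5) = 5. Hence (s ∘ t ∘ u)(8) = 5.

5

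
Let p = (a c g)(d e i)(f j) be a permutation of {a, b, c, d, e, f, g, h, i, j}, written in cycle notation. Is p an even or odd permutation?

The cycle lengths are 3, 3, 2, 1, 1.
A cycle is odd iff its length is even; p has 1 even-length cycle, so sgn(p) = (−1)^1 and p is odd.

odd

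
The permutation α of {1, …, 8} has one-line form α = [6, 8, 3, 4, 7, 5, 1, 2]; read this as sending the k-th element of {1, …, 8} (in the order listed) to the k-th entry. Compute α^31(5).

Tracing 5 → 7 → … returns to 5 after 4 steps, so 5 lies in a 4-cycle (1, 6, 5, 7).
On a 4-cycle, α^4 is the identity, so α^31 = α^3 there (31 ≡ 3 mod 4).
Advancing 3 steps from 5: 5 → 7 → 1 → 6.

6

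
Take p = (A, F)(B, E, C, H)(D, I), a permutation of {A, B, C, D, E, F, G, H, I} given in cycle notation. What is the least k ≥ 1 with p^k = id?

4

The disjoint cycles have lengths 4, 2, 2, 1.
Since disjoint cycles commute, ord(p) = lcm(4, 2, 2) = 4.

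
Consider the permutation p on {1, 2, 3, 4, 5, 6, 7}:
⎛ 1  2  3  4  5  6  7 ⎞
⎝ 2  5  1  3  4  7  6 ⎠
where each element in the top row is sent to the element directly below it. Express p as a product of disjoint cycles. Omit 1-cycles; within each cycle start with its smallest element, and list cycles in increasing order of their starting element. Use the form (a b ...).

(1 2 5 4 3)(6 7)

From 1: 1 → 2 → 5 → 4 → 3 → 1, closing the cycle (1 2 5 4 3).
Continuing from each remaining unvisited element yields (1 2 5 4 3)(6 7).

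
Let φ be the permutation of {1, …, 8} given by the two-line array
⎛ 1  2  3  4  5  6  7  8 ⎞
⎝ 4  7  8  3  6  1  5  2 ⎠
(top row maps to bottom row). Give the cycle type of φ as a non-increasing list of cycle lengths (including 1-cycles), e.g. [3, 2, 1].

The disjoint cycles are (1 4 3 8 2 7 5 6), with lengths 8 in non-increasing order.

[8]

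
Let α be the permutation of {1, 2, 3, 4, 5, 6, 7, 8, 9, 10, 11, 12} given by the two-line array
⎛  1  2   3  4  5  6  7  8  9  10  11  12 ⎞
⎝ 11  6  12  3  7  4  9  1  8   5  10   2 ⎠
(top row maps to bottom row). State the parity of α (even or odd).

even

In disjoint-cycle form the cycle lengths are 7, 5.
A cycle of length ℓ contributes ℓ−1 transpositions, so α is a product of 6 + 4 = 10 transpositions — even.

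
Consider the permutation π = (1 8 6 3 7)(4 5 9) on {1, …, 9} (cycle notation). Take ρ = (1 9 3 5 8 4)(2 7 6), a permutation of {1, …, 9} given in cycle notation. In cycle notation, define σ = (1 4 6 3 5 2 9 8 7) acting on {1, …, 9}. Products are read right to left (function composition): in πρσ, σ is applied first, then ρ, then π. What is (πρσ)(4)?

Apply the permutations in order: σ(4) = 6, then ρ(6) = 2, then π(2) = 2. So (πρσ)(4) = 2.

2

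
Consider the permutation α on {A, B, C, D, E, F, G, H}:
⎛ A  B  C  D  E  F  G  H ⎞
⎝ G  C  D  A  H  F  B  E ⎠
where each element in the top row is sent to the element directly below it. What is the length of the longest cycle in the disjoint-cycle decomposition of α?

Decomposing into disjoint cycles gives (A, G, B, C, D)(E, H); the longest has length 5.

5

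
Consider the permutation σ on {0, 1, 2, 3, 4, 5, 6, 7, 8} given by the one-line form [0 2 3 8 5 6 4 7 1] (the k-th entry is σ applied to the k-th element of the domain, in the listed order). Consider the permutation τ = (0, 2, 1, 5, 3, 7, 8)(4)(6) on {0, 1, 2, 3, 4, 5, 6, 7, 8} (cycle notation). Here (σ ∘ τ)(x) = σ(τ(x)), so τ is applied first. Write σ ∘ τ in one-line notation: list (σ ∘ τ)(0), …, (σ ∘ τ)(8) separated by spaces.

For each element, apply τ then σ: 0 → 2 → 3; 1 → 5 → 6; 2 → 1 → 2; 3 → 7 → 7; 4 → 4 → 5; 5 → 3 → 8; 6 → 6 → 4; 7 → 8 → 1; 8 → 0 → 0.
So σ ∘ τ in one-line form is 3 6 2 7 5 8 4 1 0.

3 6 2 7 5 8 4 1 0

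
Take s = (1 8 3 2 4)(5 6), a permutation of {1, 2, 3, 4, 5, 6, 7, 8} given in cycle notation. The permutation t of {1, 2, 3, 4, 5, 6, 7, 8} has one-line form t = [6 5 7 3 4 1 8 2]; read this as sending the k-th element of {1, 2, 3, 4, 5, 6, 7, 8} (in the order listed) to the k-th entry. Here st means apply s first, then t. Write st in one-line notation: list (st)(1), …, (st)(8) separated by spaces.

2 3 5 6 1 4 8 7

For each element, apply s then t: 1 → 8 → 2; 2 → 4 → 3; 3 → 2 → 5; 4 → 1 → 6; 5 → 6 → 1; 6 → 5 → 4; 7 → 7 → 8; 8 → 3 → 7.
So st in one-line form is 2 3 5 6 1 4 8 7.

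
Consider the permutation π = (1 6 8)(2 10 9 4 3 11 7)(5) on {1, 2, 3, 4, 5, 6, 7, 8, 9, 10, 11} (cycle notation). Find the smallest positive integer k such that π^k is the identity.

21

The cycle type of π is (7, 3, 1).
The order is lcm(7, 3) = 21.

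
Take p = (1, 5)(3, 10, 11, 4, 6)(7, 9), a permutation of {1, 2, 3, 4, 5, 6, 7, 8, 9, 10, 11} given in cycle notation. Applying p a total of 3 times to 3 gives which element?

4

3 lies in the 5-cycle (3, 10, 11, 4, 6).
Stepping 3 places around the cycle: 3 → 10 → 11 → 4.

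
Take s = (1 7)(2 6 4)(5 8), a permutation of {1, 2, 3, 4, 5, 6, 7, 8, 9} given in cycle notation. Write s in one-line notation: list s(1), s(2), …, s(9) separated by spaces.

Reading each image from the cycles: 1→7, 2→6, 3→3, 4→2, 5→8, 6→4, 7→1, 8→5, 9→9.
Listing these in domain order gives 7 6 3 2 8 4 1 5 9.

7 6 3 2 8 4 1 5 9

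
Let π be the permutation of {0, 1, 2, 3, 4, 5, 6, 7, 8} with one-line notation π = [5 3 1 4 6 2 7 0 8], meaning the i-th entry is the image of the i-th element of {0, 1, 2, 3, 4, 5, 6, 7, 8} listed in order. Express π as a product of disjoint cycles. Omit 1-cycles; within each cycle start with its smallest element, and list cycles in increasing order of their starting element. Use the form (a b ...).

Iterating π from 0 gives 0 → 5 → 2 → 1 → 3 → 4 → 6 → 7 → 0; that is the 8-cycle (0 5 2 1 3 4 6 7).
Continuing from each remaining unvisited element yields (0 5 2 1 3 4 6 7).

(0 5 2 1 3 4 6 7)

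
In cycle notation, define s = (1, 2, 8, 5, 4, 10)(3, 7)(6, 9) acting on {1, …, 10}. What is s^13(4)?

4 lies in the 6-cycle (1, 2, 8, 5, 4, 10).
Since the cycle has length 6, s^13 acts on it the same as s^1 (13 mod 6 = 1).
Advancing 1 step from 4: 4 → 10.

10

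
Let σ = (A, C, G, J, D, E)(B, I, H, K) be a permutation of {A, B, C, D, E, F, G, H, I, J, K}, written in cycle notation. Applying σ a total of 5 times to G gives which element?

G lies in the 6-cycle (A, C, G, J, D, E).
Stepping 5 places around the cycle: G → J → D → E → A → C.

C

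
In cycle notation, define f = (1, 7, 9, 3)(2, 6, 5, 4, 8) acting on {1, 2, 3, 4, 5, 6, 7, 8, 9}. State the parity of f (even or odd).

odd

The cycle lengths are 5, 4.
A cycle of length ℓ contributes ℓ−1 transpositions, so f is a product of 4 + 3 = 7 transpositions — odd.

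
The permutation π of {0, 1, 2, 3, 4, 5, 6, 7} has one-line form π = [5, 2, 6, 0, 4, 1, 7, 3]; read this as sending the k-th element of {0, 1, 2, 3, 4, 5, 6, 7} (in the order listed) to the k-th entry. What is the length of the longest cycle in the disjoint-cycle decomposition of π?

7

Decomposing into disjoint cycles gives (0, 5, 1, 2, 6, 7, 3); the longest has length 7.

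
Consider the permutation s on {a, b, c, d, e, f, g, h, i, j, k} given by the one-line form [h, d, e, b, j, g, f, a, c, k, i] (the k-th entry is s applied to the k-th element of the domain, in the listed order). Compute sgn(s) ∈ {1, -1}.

-1

In disjoint-cycle form the cycle lengths are 5, 2, 2, 2.
A cycle of length ℓ contributes ℓ−1 transpositions, so s is a product of 4 + 1 + 1 + 1 = 7 transpositions — odd.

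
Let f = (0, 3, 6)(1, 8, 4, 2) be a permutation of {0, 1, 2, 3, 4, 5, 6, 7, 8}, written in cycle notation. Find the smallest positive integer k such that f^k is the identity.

The disjoint cycles have lengths 4, 3, 1, 1.
Since disjoint cycles commute, ord(f) = lcm(4, 3) = 12.

12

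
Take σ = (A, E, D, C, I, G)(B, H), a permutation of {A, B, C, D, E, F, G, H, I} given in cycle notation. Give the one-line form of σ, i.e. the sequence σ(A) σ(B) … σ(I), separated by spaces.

Image by image: A↦E, B↦H, C↦I, D↦C, E↦D, F↦F, G↦A, H↦B, I↦G.
So the one-line form is E H I C D F A B G.

E H I C D F A B G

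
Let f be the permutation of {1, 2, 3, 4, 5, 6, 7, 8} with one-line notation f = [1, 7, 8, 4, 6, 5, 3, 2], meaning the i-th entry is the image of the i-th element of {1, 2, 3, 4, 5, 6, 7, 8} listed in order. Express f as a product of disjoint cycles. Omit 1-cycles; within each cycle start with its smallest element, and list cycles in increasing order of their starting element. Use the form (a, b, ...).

(2, 7, 3, 8)(5, 6)

Start at 2 and follow images: 2 → 7 → 3 → 8 → 2, giving the cycle (2, 7, 3, 8).
Continuing from each remaining unvisited element yields (2, 7, 3, 8)(5, 6).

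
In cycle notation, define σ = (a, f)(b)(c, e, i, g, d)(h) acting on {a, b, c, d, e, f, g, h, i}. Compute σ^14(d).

d lies in the 5-cycle (c, e, i, g, d).
On a 5-cycle, σ^5 is the identity, so σ^14 = σ^4 there (14 ≡ 4 mod 5).
Advancing 4 steps from d: d → c → e → i → g.

g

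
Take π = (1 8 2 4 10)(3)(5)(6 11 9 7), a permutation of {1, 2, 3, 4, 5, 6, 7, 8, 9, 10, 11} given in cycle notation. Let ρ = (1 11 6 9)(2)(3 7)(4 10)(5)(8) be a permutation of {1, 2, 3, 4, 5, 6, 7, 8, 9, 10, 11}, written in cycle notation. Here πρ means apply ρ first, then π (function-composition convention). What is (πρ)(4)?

ρ(4) = 10, then π(10) = 1; composing gives (πρ)(4) = 1.

1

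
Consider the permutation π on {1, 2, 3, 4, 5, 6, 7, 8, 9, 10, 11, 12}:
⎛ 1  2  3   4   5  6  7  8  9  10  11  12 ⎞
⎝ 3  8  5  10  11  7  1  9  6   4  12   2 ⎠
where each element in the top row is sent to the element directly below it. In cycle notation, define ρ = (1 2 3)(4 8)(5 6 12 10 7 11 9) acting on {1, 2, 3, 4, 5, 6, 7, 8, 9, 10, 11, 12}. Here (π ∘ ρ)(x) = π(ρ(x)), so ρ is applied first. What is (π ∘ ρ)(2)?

5

First apply ρ: ρ(2) = 3, then π(3) = 5. Thus (π ∘ ρ)(2) = 5.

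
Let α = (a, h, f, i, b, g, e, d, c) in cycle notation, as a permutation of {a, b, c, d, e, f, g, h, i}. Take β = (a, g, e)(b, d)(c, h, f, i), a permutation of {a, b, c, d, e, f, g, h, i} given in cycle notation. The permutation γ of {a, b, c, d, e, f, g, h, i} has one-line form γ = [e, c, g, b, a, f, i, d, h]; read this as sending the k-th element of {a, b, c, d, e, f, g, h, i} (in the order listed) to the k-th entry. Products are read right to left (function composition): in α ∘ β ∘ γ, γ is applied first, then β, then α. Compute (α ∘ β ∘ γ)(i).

i

Apply the permutations in order: γ(i) = h, then β(h) = f, then α(f) = i. So (α ∘ β ∘ γ)(i) = i.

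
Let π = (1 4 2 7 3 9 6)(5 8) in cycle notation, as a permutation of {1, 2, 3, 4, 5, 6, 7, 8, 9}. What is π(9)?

In the cycle (1 4 2 7 3 9 6), 9 is followed by 6, so π(9) = 6.

6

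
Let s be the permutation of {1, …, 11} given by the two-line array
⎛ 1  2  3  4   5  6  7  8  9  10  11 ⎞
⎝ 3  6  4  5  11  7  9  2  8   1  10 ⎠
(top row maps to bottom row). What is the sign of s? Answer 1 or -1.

In disjoint-cycle form the cycle lengths are 6, 5.
A cycle of length ℓ contributes ℓ−1 transpositions, so s is a product of 5 + 4 = 9 transpositions — odd.

-1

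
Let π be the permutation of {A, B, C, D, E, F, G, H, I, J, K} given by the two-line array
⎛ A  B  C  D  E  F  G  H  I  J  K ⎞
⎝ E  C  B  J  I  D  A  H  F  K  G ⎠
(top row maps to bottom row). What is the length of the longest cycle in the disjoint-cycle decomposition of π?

Decomposing into disjoint cycles gives (A E I F D J K G)(B C); the longest has length 8.

8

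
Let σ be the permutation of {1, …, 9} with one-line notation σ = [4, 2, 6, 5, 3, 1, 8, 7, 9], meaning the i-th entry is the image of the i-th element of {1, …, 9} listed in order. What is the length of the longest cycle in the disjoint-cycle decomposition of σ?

5

Decomposing into disjoint cycles gives (1 4 5 3 6)(7 8); the longest has length 5.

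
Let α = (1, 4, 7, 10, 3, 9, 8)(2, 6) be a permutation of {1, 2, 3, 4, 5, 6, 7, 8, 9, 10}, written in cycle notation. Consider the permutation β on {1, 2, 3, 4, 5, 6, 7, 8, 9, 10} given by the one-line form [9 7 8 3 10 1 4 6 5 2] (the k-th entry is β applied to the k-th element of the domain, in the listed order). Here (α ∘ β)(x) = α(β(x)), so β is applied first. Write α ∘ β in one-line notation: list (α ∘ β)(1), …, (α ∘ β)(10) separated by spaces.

(α ∘ β)(x) = α(β(x)). Computing each image: α(β(1)) = α(9) = 8, α(β(2)) = α(7) = 10, α(β(3)) = α(8) = 1, α(β(4)) = α(3) = 9, α(β(5)) = α(10) = 3, α(β(6)) = α(1) = 4, α(β(7)) = α(4) = 7, α(β(8)) = α(6) = 2, α(β(9)) = α(5) = 5, α(β(10)) = α(2) = 6.
Hence α ∘ β = [8 10 1 9 3 4 7 2 5 6].

8 10 1 9 3 4 7 2 5 6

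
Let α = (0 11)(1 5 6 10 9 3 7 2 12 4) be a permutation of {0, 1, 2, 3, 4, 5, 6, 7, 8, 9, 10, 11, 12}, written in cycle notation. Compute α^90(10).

10 lies in the 10-cycle (1 5 6 10 9 3 7 2 12 4).
Since the cycle has length 10, α^90 acts on it the same as α^0 (90 mod 10 = 0).
So α^90(10) = 10.

10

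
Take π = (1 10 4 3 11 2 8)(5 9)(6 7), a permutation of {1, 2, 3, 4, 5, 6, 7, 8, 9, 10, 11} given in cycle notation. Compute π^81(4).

8

4 lies in the 7-cycle (1 10 4 3 11 2 8).
On a 7-cycle, π^7 is the identity, so π^81 = π^4 there (81 ≡ 4 mod 7).
Stepping 4 places around the cycle: 4 → 3 → 11 → 2 → 8.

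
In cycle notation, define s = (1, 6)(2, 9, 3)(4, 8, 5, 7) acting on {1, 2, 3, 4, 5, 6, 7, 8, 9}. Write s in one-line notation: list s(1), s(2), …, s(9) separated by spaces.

6 9 2 8 7 1 4 5 3

Image by image: 1↦6, 2↦9, 3↦2, 4↦8, 5↦7, 6↦1, 7↦4, 8↦5, 9↦3.
Listing these in domain order gives 6 9 2 8 7 1 4 5 3.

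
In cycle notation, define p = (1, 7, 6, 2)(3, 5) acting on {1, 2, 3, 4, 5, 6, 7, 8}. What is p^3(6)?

6 lies in the 4-cycle (1, 7, 6, 2).
Stepping 3 places around the cycle: 6 → 2 → 1 → 7.

7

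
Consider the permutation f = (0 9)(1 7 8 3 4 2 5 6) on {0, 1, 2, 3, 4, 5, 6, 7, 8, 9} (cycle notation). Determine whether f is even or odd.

The cycle lengths are 8, 2.
A cycle of length ℓ contributes ℓ−1 transpositions, so f is a product of 7 + 1 = 8 transpositions — even.

even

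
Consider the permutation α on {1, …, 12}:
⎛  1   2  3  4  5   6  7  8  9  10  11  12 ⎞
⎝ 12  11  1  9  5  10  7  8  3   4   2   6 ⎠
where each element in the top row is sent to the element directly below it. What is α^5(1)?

Tracing 1 → 12 → … returns to 1 after 7 steps, so 1 lies in a 7-cycle (1 12 6 10 4 9 3).
Stepping 5 places around the cycle: 1 → 12 → 6 → 10 → 4 → 9.

9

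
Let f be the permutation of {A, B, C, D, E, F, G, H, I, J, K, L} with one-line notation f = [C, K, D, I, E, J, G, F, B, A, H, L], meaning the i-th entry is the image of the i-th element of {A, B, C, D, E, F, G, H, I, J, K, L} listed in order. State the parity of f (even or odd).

In disjoint-cycle form the cycle lengths are 9, 1, 1, 1.
A cycle is odd iff its length is even; f has 0 even-length cycles, so sgn(f) = (−1)^0 and f is even.

even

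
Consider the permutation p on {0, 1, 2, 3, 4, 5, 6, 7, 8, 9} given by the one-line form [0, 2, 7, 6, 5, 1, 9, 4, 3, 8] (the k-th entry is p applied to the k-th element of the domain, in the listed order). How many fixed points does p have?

The fixed points (elements with p(x) = x) are {0}, so there is 1.

1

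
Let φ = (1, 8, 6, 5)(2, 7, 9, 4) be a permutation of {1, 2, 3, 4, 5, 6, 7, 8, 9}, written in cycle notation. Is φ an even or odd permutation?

The cycle lengths are 4, 4, 1.
A cycle of length ℓ contributes ℓ−1 transpositions, so φ is a product of 3 + 3 = 6 transpositions — even.

even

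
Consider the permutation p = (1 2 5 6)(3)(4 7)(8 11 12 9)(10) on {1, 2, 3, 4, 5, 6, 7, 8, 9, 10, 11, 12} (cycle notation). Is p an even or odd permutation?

The cycle lengths are 4, 4, 2, 1, 1.
A cycle is odd iff its length is even; p has 3 even-length cycles, so sgn(p) = (−1)^3 and p is odd.

odd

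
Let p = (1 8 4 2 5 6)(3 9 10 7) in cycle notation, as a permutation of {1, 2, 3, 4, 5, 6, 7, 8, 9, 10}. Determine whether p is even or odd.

The cycle lengths are 6, 4.
A cycle is odd iff its length is even; p has 2 even-length cycles, so sgn(p) = (−1)^2 and p is even.

even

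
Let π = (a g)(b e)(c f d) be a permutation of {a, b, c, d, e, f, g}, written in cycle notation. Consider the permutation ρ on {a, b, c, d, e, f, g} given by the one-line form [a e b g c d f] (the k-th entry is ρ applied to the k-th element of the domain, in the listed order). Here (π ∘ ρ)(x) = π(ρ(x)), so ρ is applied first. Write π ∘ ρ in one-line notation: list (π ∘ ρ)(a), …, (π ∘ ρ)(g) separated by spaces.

(π ∘ ρ)(x) = π(ρ(x)). Computing each image: π(ρ(a)) = π(a) = g, π(ρ(b)) = π(e) = b, π(ρ(c)) = π(b) = e, π(ρ(d)) = π(g) = a, π(ρ(e)) = π(c) = f, π(ρ(f)) = π(d) = c, π(ρ(g)) = π(f) = d.
Hence π ∘ ρ = [g b e a f c d].

g b e a f c d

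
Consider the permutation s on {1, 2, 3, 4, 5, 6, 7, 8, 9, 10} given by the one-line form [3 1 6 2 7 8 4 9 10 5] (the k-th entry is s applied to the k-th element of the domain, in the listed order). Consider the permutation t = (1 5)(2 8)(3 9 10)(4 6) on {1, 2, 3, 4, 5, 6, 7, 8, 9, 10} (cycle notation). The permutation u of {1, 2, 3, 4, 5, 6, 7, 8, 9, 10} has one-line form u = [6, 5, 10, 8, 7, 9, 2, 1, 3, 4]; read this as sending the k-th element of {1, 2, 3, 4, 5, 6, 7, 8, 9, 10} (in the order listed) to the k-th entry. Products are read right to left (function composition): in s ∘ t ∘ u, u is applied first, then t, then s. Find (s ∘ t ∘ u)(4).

1

Apply the permutations in order: u(4) = 8, then t(8) = 2, then s(2) = 1. So (s ∘ t ∘ u)(4) = 1.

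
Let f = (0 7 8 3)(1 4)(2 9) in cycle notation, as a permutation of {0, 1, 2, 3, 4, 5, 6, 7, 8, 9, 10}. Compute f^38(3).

3 lies in the 4-cycle (0 7 8 3).
Powers repeat with period 4 on this cycle, and 38 mod 4 = 2, so f^38(3) = f^2(3).
Advancing 2 steps from 3: 3 → 0 → 7.

7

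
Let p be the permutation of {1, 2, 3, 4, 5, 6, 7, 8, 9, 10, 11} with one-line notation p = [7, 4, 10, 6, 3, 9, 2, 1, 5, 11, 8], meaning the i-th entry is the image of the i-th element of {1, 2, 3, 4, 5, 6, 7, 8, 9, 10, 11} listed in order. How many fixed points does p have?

0

No element satisfies p(x) = x, so there are 0 fixed points.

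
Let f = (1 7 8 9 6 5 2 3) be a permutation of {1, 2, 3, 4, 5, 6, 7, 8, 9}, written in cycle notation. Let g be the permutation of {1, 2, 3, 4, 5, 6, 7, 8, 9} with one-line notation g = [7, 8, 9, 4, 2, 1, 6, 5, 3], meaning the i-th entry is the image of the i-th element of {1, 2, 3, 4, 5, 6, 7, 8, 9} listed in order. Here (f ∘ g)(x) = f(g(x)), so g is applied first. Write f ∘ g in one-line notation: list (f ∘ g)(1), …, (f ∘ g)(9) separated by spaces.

Chase each element through g then f: 1 → 7 → 8; 2 → 8 → 9; 3 → 9 → 6; 4 → 4 → 4; 5 → 2 → 3; 6 → 1 → 7; 7 → 6 → 5; 8 → 5 → 2; 9 → 3 → 1.
Collecting the images, f ∘ g = [8 9 6 4 3 7 5 2 1].

8 9 6 4 3 7 5 2 1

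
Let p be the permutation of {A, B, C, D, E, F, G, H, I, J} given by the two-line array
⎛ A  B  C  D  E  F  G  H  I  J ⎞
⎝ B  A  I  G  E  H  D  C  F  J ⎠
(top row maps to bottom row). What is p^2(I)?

H

Tracing I → F → … returns to I after 4 steps, so I lies in a 4-cycle (C I F H).
Stepping 2 places around the cycle: I → F → H.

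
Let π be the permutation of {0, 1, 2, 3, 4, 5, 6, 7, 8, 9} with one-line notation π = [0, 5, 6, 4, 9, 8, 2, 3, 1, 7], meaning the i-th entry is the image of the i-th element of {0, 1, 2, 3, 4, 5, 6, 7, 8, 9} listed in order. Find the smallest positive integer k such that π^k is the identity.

Decomposing into disjoint cycles gives cycle lengths 4, 3, 2, 1.
The order is lcm(4, 3, 2) = 12.

12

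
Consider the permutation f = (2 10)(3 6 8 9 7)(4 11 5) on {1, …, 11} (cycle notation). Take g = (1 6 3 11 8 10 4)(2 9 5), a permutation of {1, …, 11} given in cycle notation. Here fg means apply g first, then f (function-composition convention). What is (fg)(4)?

1

(fg)(4) = f(g(4)). g(4) = 1, then f(1) = 1. So (fg)(4) = 1.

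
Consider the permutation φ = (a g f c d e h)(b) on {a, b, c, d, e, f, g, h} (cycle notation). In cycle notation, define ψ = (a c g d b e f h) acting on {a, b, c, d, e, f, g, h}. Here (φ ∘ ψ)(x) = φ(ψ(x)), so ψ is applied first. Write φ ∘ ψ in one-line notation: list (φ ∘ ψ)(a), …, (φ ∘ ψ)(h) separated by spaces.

(φ ∘ ψ)(x) = φ(ψ(x)). Computing each image: φ(ψ(a)) = φ(c) = d, φ(ψ(b)) = φ(e) = h, φ(ψ(c)) = φ(g) = f, φ(ψ(d)) = φ(b) = b, φ(ψ(e)) = φ(f) = c, φ(ψ(f)) = φ(h) = a, φ(ψ(g)) = φ(d) = e, φ(ψ(h)) = φ(a) = g.
Hence φ ∘ ψ = [d h f b c a e g].

d h f b c a e g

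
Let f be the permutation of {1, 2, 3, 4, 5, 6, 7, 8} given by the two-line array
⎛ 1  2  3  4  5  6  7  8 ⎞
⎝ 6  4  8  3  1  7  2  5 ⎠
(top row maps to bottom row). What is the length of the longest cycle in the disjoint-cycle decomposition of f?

Decomposing into disjoint cycles gives (1, 6, 7, 2, 4, 3, 8, 5); the longest has length 8.

8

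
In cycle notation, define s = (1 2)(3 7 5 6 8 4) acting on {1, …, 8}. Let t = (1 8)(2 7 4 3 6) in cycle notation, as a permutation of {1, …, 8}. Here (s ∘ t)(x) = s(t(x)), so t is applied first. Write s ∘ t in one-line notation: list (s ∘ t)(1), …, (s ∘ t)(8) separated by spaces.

4 5 8 7 6 1 3 2

(s ∘ t)(x) = s(t(x)). Computing each image: s(t(1)) = s(8) = 4, s(t(2)) = s(7) = 5, s(t(3)) = s(6) = 8, s(t(4)) = s(3) = 7, s(t(5)) = s(5) = 6, s(t(6)) = s(2) = 1, s(t(7)) = s(4) = 3, s(t(8)) = s(1) = 2.
Hence s ∘ t = [4 5 8 7 6 1 3 2].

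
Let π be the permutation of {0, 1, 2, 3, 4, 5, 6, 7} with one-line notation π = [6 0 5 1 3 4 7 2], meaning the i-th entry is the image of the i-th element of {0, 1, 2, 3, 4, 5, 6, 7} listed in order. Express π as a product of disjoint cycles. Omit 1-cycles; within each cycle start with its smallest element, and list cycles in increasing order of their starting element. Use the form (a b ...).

Iterating π from 0 gives 0 → 6 → 7 → 2 → 5 → 4 → 3 → 1 → 0; that is the 8-cycle (0 6 7 2 5 4 3 1).
Repeating from the next unused element and collecting all non-trivial cycles gives (0 6 7 2 5 4 3 1).

(0 6 7 2 5 4 3 1)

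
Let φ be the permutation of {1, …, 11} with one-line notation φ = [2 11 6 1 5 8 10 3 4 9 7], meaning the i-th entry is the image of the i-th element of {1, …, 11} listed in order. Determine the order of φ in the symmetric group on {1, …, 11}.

Decomposing into disjoint cycles gives cycle lengths 7, 3, 1.
The order is lcm(7, 3) = 21.

21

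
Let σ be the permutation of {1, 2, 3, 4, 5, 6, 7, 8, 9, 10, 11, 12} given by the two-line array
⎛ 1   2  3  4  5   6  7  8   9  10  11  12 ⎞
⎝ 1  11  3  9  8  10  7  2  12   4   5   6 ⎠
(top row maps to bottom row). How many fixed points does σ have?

The fixed points (elements with σ(x) = x) are {1, 3, 7}, so there are 3.

3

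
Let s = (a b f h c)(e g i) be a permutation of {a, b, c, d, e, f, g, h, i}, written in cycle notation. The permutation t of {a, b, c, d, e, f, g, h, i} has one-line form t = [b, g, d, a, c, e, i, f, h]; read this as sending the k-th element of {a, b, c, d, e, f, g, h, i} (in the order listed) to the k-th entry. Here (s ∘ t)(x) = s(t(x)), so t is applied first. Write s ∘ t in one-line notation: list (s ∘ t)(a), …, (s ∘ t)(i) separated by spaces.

For each element, apply t then s: a → b → f; b → g → i; c → d → d; d → a → b; e → c → a; f → e → g; g → i → e; h → f → h; i → h → c.
So s ∘ t in one-line form is f i d b a g e h c.

f i d b a g e h c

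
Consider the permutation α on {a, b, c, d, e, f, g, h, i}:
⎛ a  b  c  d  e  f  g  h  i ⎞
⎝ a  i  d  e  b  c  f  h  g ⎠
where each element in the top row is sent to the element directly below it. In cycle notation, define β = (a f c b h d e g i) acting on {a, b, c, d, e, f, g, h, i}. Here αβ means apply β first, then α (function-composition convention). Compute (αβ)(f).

(αβ)(f) = α(β(f)). β(f) = c, then α(c) = d. So (αβ)(f) = d.

d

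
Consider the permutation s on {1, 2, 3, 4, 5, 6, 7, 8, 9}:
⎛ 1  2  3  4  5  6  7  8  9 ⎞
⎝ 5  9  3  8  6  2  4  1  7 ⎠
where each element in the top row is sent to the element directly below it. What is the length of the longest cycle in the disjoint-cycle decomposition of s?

Decomposing into disjoint cycles gives (1 5 6 2 9 7 4 8); the longest has length 8.

8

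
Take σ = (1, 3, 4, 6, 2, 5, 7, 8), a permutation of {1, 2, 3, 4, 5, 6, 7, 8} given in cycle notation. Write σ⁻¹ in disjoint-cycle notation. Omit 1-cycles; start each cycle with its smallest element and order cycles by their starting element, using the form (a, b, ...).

The inverse reverses each cycle.
After reversing and putting each cycle's least element first, σ⁻¹ = (1, 8, 7, 5, 2, 6, 4, 3).

(1, 8, 7, 5, 2, 6, 4, 3)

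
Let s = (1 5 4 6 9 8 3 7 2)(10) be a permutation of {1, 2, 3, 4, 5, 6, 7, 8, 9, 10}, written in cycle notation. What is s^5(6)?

6 lies in the 9-cycle (1 5 4 6 9 8 3 7 2).
Stepping 5 places around the cycle: 6 → 9 → 8 → 3 → 7 → 2.

2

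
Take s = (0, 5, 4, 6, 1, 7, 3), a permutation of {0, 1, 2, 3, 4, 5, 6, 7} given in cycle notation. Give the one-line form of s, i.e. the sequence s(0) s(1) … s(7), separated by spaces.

Each element maps to the next entry in its cycle (wrapping to the front): 0→5, 1→7, 2→2, 3→0, 4→6, 5→4, 6→1, 7→3.
So the one-line form is 5 7 2 0 6 4 1 3.

5 7 2 0 6 4 1 3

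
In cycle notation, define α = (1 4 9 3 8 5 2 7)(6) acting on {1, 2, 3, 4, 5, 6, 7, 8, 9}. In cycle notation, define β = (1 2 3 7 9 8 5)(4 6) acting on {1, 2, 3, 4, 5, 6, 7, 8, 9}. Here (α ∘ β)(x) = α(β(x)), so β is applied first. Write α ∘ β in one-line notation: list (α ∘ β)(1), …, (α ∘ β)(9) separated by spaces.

Chase each element through β then α: 1 → 2 → 7; 2 → 3 → 8; 3 → 7 → 1; 4 → 6 → 6; 5 → 1 → 4; 6 → 4 → 9; 7 → 9 → 3; 8 → 5 → 2; 9 → 8 → 5.
So α ∘ β in one-line form is 7 8 1 6 4 9 3 2 5.

7 8 1 6 4 9 3 2 5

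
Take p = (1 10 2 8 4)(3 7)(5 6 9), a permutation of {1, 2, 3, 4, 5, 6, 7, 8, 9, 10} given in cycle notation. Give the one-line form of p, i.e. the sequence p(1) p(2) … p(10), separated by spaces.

Each element maps to the next entry in its cycle (wrapping to the front): 1→10, 2→8, 3→7, 4→1, 5→6, 6→9, 7→3, 8→4, 9→5, 10→2.
So the one-line form is 10 8 7 1 6 9 3 4 5 2.

10 8 7 1 6 9 3 4 5 2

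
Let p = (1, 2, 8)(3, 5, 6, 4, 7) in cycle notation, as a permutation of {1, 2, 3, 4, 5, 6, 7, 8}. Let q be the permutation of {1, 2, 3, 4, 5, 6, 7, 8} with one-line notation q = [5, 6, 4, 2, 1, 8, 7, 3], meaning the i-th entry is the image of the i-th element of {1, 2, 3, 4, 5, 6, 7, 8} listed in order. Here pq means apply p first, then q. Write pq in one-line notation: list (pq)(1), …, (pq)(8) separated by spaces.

6 3 1 7 8 2 4 5

(pq)(x) = q(p(x)). Computing each image: q(p(1)) = q(2) = 6, q(p(2)) = q(8) = 3, q(p(3)) = q(5) = 1, q(p(4)) = q(7) = 7, q(p(5)) = q(6) = 8, q(p(6)) = q(4) = 2, q(p(7)) = q(3) = 4, q(p(8)) = q(1) = 5.
Hence pq = [6 3 1 7 8 2 4 5].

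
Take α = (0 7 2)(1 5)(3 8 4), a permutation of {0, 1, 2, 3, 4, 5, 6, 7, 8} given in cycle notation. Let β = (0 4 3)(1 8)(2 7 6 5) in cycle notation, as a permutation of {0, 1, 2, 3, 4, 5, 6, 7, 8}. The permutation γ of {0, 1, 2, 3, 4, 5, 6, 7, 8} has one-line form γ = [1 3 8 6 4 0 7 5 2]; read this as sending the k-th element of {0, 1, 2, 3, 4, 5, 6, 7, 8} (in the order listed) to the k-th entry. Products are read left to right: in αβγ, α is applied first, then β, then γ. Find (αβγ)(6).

Apply the permutations in order: α(6) = 6, then β(6) = 5, then γ(5) = 0. So (αβγ)(6) = 0.

0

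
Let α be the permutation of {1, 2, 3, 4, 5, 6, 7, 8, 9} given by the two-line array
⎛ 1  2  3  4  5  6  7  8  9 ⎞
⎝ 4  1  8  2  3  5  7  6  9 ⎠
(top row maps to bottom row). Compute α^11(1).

2

Tracing 1 → 4 → … returns to 1 after 3 steps, so 1 lies in a 3-cycle (1 4 2).
On a 3-cycle, α^3 is the identity, so α^11 = α^2 there (11 ≡ 2 mod 3).
Advancing 2 steps from 1: 1 → 4 → 2.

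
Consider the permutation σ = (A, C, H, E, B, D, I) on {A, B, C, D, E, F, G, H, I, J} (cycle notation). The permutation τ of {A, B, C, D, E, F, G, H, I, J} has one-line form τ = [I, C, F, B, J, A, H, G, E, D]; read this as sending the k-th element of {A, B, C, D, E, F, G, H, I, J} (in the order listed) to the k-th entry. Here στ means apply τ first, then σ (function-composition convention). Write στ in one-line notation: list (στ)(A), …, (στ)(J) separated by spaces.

(στ)(x) = σ(τ(x)). Computing each image: σ(τ(A)) = σ(I) = A, σ(τ(B)) = σ(C) = H, σ(τ(C)) = σ(F) = F, σ(τ(D)) = σ(B) = D, σ(τ(E)) = σ(J) = J, σ(τ(F)) = σ(A) = C, σ(τ(G)) = σ(H) = E, σ(τ(H)) = σ(G) = G, σ(τ(I)) = σ(E) = B, σ(τ(J)) = σ(D) = I.
Hence στ = [A H F D J C E G B I].

A H F D J C E G B I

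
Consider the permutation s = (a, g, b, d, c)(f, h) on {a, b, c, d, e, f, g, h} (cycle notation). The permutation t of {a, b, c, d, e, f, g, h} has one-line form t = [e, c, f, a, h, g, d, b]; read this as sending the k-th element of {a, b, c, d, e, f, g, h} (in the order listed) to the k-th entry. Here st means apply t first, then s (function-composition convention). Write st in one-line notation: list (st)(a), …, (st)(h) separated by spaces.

(st)(x) = s(t(x)). Computing each image: s(t(a)) = s(e) = e, s(t(b)) = s(c) = a, s(t(c)) = s(f) = h, s(t(d)) = s(a) = g, s(t(e)) = s(h) = f, s(t(f)) = s(g) = b, s(t(g)) = s(d) = c, s(t(h)) = s(b) = d.
Hence st = [e a h g f b c d].

e a h g f b c d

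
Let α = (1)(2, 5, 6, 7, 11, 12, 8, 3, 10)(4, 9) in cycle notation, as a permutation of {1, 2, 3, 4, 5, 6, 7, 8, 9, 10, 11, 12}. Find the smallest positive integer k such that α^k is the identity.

The cycle type of α is (9, 2, 1).
The order is lcm(9, 2) = 18.

18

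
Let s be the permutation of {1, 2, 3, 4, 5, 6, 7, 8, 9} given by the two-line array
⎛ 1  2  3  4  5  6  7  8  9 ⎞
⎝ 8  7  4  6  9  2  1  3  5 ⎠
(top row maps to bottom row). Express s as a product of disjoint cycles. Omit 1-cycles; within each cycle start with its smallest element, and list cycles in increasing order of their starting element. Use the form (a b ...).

Iterating s from 1 gives 1 → 8 → 3 → 4 → 6 → 2 → 7 → 1; that is the 7-cycle (1 8 3 4 6 2 7).
Repeating from the next unused element and collecting all non-trivial cycles gives (1 8 3 4 6 2 7)(5 9).

(1 8 3 4 6 2 7)(5 9)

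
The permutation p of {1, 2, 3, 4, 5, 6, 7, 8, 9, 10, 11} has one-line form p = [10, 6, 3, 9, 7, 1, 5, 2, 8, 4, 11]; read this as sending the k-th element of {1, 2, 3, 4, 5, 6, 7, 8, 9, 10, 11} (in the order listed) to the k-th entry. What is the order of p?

Writing p as disjoint cycles, the cycle lengths are 7, 2, 1, 1.
Since disjoint cycles commute, ord(p) = lcm(7, 2) = 14.

14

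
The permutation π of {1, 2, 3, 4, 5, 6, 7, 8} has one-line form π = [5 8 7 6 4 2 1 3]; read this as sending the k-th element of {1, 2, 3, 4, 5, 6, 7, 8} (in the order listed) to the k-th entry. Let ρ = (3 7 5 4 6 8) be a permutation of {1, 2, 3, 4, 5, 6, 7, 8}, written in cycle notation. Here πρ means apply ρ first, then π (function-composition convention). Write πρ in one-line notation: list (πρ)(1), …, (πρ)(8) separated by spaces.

For each element, apply ρ then π: 1 → 1 → 5; 2 → 2 → 8; 3 → 7 → 1; 4 → 6 → 2; 5 → 4 → 6; 6 → 8 → 3; 7 → 5 → 4; 8 → 3 → 7.
Collecting the images, πρ = [5 8 1 2 6 3 4 7].

5 8 1 2 6 3 4 7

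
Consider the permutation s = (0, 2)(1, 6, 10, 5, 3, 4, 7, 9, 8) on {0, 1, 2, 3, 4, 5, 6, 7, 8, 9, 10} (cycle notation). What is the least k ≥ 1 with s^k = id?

The cycle type of s is (9, 2).
The order is lcm(9, 2) = 18.

18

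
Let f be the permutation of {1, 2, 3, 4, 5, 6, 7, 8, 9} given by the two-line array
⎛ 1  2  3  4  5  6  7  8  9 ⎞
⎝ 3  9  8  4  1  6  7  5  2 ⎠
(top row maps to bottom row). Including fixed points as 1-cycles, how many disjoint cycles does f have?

The cycle decomposition is (1, 3, 8, 5)(2, 9)(4)(6)(7), which has 5 cycles (counting 1-cycles).

5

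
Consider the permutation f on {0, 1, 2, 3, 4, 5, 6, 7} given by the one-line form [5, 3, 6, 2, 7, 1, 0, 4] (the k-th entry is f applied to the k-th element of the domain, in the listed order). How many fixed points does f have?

0

No element satisfies f(x) = x, so there are 0 fixed points.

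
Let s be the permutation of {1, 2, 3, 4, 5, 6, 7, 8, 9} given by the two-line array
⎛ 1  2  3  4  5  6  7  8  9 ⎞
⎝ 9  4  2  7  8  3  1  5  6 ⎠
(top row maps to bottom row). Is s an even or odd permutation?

In disjoint-cycle form the cycle lengths are 7, 2.
A cycle is odd iff its length is even; s has 1 even-length cycle, so sgn(s) = (−1)^1 and s is odd.

odd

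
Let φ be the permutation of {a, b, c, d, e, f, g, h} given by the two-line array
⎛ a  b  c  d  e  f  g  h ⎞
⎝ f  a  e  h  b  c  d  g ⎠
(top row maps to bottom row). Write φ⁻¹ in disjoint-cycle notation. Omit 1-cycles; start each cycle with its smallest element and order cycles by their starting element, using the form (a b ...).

(a b e c f)(d g h)

The cycle decomposition of φ is (a f c e b)(d h g).
The inverse reverses every cycle; in canonical form, φ⁻¹ = (a b e c f)(d g h).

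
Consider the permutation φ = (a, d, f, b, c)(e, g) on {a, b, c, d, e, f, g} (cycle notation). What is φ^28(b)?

b lies in the 5-cycle (a, d, f, b, c).
Since the cycle has length 5, φ^28 acts on it the same as φ^3 (28 mod 5 = 3).
Advancing 3 steps from b: b → c → a → d.

d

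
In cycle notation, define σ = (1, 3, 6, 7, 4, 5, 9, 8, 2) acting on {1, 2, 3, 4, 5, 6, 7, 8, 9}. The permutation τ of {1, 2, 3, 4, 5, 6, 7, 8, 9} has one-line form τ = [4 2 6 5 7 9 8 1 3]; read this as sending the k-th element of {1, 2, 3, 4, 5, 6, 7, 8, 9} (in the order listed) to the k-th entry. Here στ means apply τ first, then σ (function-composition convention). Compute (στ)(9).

6

(στ)(9) = σ(τ(9)). τ(9) = 3, then σ(3) = 6. So (στ)(9) = 6.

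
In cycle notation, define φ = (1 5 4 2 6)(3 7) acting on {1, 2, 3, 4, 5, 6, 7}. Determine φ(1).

5

In the cycle (1 5 4 2 6), 1 is followed by 5, so φ(1) = 5.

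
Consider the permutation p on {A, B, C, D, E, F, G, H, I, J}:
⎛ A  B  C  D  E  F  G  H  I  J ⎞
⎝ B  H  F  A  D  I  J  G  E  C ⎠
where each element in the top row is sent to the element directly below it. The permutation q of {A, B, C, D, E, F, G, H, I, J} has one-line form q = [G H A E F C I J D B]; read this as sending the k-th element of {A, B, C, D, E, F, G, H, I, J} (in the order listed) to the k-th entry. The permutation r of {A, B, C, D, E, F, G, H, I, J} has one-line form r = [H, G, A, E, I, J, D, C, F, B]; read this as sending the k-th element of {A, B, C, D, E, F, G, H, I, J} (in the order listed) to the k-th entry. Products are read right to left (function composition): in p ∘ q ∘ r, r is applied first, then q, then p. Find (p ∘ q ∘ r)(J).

G

Chase J: r(J) = B; q(B) = H; p(H) = G. Hence (p ∘ q ∘ r)(J) = G.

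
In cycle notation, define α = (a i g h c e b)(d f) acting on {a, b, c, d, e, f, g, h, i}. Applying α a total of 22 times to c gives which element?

e

c lies in the 7-cycle (a i g h c e b).
Powers repeat with period 7 on this cycle, and 22 mod 7 = 1, so α^22(c) = α^1(c).
Advancing 1 step from c: c → e.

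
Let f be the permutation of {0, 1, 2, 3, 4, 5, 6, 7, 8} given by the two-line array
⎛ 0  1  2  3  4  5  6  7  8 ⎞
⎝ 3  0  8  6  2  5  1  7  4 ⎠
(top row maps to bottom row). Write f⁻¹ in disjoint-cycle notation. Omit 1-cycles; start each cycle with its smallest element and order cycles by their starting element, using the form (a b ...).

First write f in disjoint cycles: (0 3 6 1)(2 8 4).
The inverse reverses every cycle; in canonical form, f⁻¹ = (0 1 6 3)(2 4 8).

(0 1 6 3)(2 4 8)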